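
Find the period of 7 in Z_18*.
Powers of 7 mod 18: 7^1≡7, 7^2≡13, 7^3≡1. ord_18(7) = 3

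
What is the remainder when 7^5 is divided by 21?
By repeated squaring (mod 21): 7^{1}≡7, 7^{2}≡7, 7^{4}≡7. Then 7^{5} = 7^{4+1} ≡ 7 × 7 ≡ 7 (mod 21)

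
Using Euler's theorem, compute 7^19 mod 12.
By Euler: 7^{4} ≡ 1 mod 12 since gcd(7, 12) = 1. 19 = 4×4 + 3. So 7^{19} ≡ 7^{3} ≡ 7 mod 12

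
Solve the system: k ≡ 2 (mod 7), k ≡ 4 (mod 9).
M = 7 × 9 = 63. M₁ = 9, y₁ ≡ 4 (mod 7). M₂ = 7, y₂ ≡ 4 (mod 9). k = 2×9×4 + 4×7×4 ≡ 58 (mod 63)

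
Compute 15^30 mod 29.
Using Fermat: 15^{28} ≡ 1 (mod 29). 30 ≡ 2 (mod 28). So 15^{30} ≡ 15^{2} ≡ 22 (mod 29)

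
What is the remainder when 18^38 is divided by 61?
By repeated squaring (mod 61): 18^{1}≡18, 18^{2}≡19, 18^{4}≡56, 18^{8}≡25, 18^{16}≡15, 18^{32}≡42. Then 18^{38} = 18^{32+4+2} ≡ 42 × 56 × 19 ≡ 36 (mod 61)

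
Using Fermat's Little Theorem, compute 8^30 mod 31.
By Fermat's Little Theorem, 8^{30} ≡ 1 (mod 31) since 31 is prime and gcd(8, 31) = 1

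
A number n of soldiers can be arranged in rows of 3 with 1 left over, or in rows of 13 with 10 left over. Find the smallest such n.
M = 3 × 13 = 39. M₁ = 13, y₁ ≡ 1 (mod 3). M₂ = 3, y₂ ≡ 9 (mod 13). n = 1×13×1 + 10×3×9 ≡ 10 (mod 39)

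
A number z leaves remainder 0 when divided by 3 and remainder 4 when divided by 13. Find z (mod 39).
M = 3 × 13 = 39. M₁ = 13, y₁ ≡ 1 (mod 3). M₂ = 3, y₂ ≡ 9 (mod 13). z = 0×13×1 + 4×3×9 ≡ 30 (mod 39)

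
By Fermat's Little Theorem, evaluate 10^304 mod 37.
By Fermat: 10^{36} ≡ 1 (mod 37). 304 ≡ 16 (mod 36). So 10^{304} ≡ 10^{16} ≡ 10 (mod 37)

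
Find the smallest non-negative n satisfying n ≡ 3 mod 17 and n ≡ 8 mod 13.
M = 17 × 13 = 221. M₁ = 13, y₁ ≡ 4 mod 17. M₂ = 17, y₂ ≡ 10 mod 13. n = 3×13×4 + 8×17×10 ≡ 190 mod 221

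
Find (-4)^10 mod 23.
By repeated squaring mod 23: (-4)^{1}≡19, (-4)^{2}≡16, (-4)^{4}≡3, (-4)^{8}≡9. Then (-4)^{10} = (-4)^{8+2} ≡ 9 × 16 ≡ 6 mod 23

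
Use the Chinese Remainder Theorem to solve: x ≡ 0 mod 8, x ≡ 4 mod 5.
M = 8 × 5 = 40. M₁ = 5, y₁ ≡ 5 mod 8. M₂ = 8, y₂ ≡ 2 mod 5. x = 0×5×5 + 4×8×2 ≡ 24 mod 40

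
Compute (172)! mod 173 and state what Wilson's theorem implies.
(172)! mod 173 = 172. Since this equals -1 (mod 173), Wilson confirms 173 is prime.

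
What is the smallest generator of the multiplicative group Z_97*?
g = 5. Powers: [5, 25, 28, 43, 21, 8, 40, 6, 30, 53, ...] generates all 96 non-zero residues.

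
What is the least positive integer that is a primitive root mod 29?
g = 2. Powers: [2, 4, 8, 16, 3, 6, ...] generates all 28 non-zero residues.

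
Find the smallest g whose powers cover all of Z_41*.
g = 6. Powers: [6, 36, 11, 25, 27, 39, ...] generates all 40 non-zero residues.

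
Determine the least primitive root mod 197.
g = 2. For each prime q|196: 2^{98}≡196, 2^{28}≡104, none ≡ 1, so ord_197(2) = 196 and 2 is a primitive root.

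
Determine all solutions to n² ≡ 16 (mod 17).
The square roots of 16 mod 17 are 4 and 13. Verify: 4² = 16 ≡ 16 (mod 17)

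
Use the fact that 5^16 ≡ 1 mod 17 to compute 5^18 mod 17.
By Fermat: 5^{16} ≡ 1 mod 17. So 5^{18} = 5^{16} · 5^{2} ≡ 5^{2} ≡ 8 mod 17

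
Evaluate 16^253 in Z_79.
Using Fermat: 16^{78} ≡ 1 (mod 79). 253 ≡ 19 (mod 78). So 16^{253} ≡ 16^{19} ≡ 20 (mod 79)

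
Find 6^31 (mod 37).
By repeated squaring (mod 37): 6^{1}≡6, 6^{2}≡36, 6^{4}≡1, 6^{8}≡1, 6^{16}≡1. Then 6^{31} = 6^{16+8+4+2+1} ≡ 1 × 1 × 1 × 36 × 6 ≡ 31 (mod 37)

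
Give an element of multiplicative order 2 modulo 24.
19 has order 2 mod 24 since 19^{2} ≡ 1 mod 24 and no smaller power works.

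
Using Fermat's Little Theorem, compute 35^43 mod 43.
By Fermat: 35^{42} ≡ 1 mod 43. So 35^{43} = 35^{42} · 35^{1} ≡ 35^{1} ≡ 35 mod 43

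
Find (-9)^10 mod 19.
By repeated squaring mod 19: (-9)^{1}≡10, (-9)^{2}≡5, (-9)^{4}≡6, (-9)^{8}≡17. Then (-9)^{10} = (-9)^{8+2} ≡ 17 × 5 ≡ 9 mod 19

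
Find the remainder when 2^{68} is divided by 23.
By Fermat: 2^{22} ≡ 1 (mod 23). 68 = 3×22 + 2. So 2^{68} ≡ 2^{2} ≡ 4 (mod 23)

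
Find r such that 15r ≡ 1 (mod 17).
Since 17 is prime, by Fermat 15^(-1) ≡ 15^{15} ≡ 8 (mod 17). Verify: 15 × 8 = 120 ≡ 1 (mod 17)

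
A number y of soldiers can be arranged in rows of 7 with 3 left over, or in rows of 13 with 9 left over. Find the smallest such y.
M = 7 × 13 = 91. M₁ = 13, y₁ ≡ 6 mod 7. M₂ = 7, y₂ ≡ 2 mod 13. y = 3×13×6 + 9×7×2 ≡ 87 mod 91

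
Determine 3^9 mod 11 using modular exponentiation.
By repeated squaring (mod 11): 3^{1}≡3, 3^{2}≡9, 3^{4}≡4, 3^{8}≡5. Then 3^{9} = 3^{8+1} ≡ 5 × 3 ≡ 4 (mod 11)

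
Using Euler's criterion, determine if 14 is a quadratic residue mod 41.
By Euler's criterion: 14^{20} ≡ 40 mod 41. Since this equals -1 (≡ 40), 14 is not a QR.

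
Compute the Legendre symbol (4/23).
(4/23) = 4^{11} mod 23 = 1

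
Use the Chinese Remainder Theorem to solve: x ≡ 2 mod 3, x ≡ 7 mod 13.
M = 3 × 13 = 39. M₁ = 13, y₁ ≡ 1 mod 3. M₂ = 3, y₂ ≡ 9 mod 13. x = 2×13×1 + 7×3×9 ≡ 20 mod 39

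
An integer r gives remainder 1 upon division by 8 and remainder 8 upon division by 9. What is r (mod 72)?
M = 8 × 9 = 72. M₁ = 9, y₁ ≡ 1 (mod 8). M₂ = 8, y₂ ≡ 8 (mod 9). r = 1×9×1 + 8×8×8 ≡ 17 (mod 72)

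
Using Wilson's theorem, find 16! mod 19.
(18)! = (16)! × (17) × (18) ≡ -1 mod 19. So (16)! ≡ -1 × [(18)(17)]^(-1) ≡ 9 mod 19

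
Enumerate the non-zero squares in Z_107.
Squares in Z_107*: {1, 3, 4, 9, 10, 11, 12, 13, 14, 16, 19, 23, 25, 27, 29, 30, 33, 34, 35, 36, 37, 39, 40, 41, 42, 44, 47, 48, 49, 52, 53, 56, 57, 61, 62, 64, 69, 75, 76, 79, 81, 83, 85, 86, 87, 89, 90, 92, 99, 100, 101, 102, 105}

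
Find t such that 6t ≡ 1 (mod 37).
Since 37 is prime, by Fermat 6^(-1) ≡ 6^{35} ≡ 31 (mod 37). Verify: 6 × 31 = 186 ≡ 1 (mod 37)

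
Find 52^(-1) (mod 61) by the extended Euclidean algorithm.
Extended GCD: 52(27) + 61(-23) = 1. So 52^(-1) ≡ 27 (mod 61). Verify: 52 × 27 = 1404 ≡ 1 (mod 61)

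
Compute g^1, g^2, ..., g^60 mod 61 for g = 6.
6^1, 6^2, ..., 6^{60} mod 61: [6, 36, 33, 15, 29, 52, 7, 42, 8, 48, 44, 20, 59, 49, 50, 56, 31, 3, 18, 47, 38, 45, 26, 34, 21, 4, 24, 22, 10, 60, 55, 25, 28, 46, 32, 9, 54, 19, 53, 13, 17, 41, 2, 12, 11, 5, 30, 58, 43, 14, 23, 16, 35, 27, 40, 57, 37, 39, 51, 1]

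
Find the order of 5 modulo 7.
Powers of 5 mod 7: 5^1≡5, 5^2≡4, 5^3≡6, 5^4≡2, 5^5≡3, 5^6≡1. ord_7(5) = 6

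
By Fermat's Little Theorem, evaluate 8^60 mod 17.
By Fermat: 8^{16} ≡ 1 (mod 17). 60 = 3×16 + 12. So 8^{60} ≡ 8^{12} ≡ 16 (mod 17)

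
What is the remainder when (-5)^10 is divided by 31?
By repeated squaring mod 31: (-5)^{1}≡26, (-5)^{2}≡25, (-5)^{4}≡5, (-5)^{8}≡25. Then (-5)^{10} = (-5)^{8+2} ≡ 25 × 25 ≡ 5 mod 31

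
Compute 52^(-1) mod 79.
Since 79 is prime, by Fermat 52^(-1) ≡ 52^{77} ≡ 38 mod 79. Verify: 52 × 38 = 1976 ≡ 1 mod 79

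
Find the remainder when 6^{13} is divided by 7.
By Fermat: 6^{6} ≡ 1 (mod 7). 13 = 2×6 + 1. So 6^{13} ≡ 6^{1} ≡ 6 (mod 7)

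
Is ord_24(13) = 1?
Powers of 13 mod 24: 13^1≡13, 13^2≡1. 13^1≡13≢1, so ord ≠ 1. No, the actual order is 2.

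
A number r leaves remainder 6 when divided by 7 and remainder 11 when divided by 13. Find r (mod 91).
M = 7 × 13 = 91. M₁ = 13, y₁ ≡ 6 (mod 7). M₂ = 7, y₂ ≡ 2 (mod 13). r = 6×13×6 + 11×7×2 ≡ 76 (mod 91)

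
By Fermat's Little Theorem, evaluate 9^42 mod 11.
By Fermat: 9^{10} ≡ 1 mod 11. 42 = 4×10 + 2. So 9^{42} ≡ 9^{2} ≡ 4 mod 11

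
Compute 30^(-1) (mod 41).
Since 41 is prime, by Fermat 30^(-1) ≡ 30^{39} ≡ 26 (mod 41). Verify: 30 × 26 = 780 ≡ 1 (mod 41)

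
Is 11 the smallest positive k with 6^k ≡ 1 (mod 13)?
Powers of 6 mod 13: 6^1≡6, 6^2≡10, 6^3≡8, 6^4≡9, 6^5≡2, 6^6≡12, 6^7≡7, 6^8≡3, 6^9≡5, 6^10≡4, 6^11≡11, 6^12≡1. 6^11≡11≢1, so ord ≠ 11. No, the actual order is 12.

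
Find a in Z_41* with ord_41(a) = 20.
2 has order 20 mod 41 since 2^{20} ≡ 1 mod 41 and no smaller power works.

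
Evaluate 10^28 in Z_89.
By repeated squaring (mod 89): 10^{1}≡10, 10^{2}≡11, 10^{4}≡32, 10^{8}≡45, 10^{16}≡67. Then 10^{28} = 10^{16+8+4} ≡ 67 × 45 × 32 ≡ 4 (mod 89)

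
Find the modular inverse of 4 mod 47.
Since 47 is prime, by Fermat 4^(-1) ≡ 4^{45} ≡ 12 mod 47. Verify: 4 × 12 = 48 ≡ 1 mod 47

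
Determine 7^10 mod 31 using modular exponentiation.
By repeated squaring mod 31: 7^{1}≡7, 7^{2}≡18, 7^{4}≡14, 7^{8}≡10. Then 7^{10} = 7^{8+2} ≡ 10 × 18 ≡ 25 mod 31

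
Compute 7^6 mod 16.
By repeated squaring (mod 16): 7^{1}≡7, 7^{2}≡1, 7^{4}≡1. Then 7^{6} = 7^{4+2} ≡ 1 × 1 ≡ 1 (mod 16)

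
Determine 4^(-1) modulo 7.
Since 7 is prime, by Fermat 4^(-1) ≡ 4^{5} ≡ 2 (mod 7). Verify: 4 × 2 = 8 ≡ 1 (mod 7)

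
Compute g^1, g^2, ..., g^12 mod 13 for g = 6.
6^1, 6^2, ..., 6^{12} mod 13: [6, 10, 8, 9, 2, 12, 7, 3, 5, 4, 11, 1]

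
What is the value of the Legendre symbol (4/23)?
(4/23) = 4^{11} mod 23 = 1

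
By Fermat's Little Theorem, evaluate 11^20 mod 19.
By Fermat: 11^{18} ≡ 1 (mod 19). So 11^{20} = 11^{18} · 11^{2} ≡ 11^{2} ≡ 7 (mod 19)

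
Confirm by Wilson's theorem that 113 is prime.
(112)! mod 113 = 112. Since this equals -1 (mod 113), Wilson confirms 113 is prime.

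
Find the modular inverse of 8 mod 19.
Since 19 is prime, by Fermat 8^(-1) ≡ 8^{17} ≡ 12 mod 19. Verify: 8 × 12 = 96 ≡ 1 mod 19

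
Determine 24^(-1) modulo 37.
Since 37 is prime, by Fermat 24^(-1) ≡ 24^{35} ≡ 17 (mod 37). Verify: 24 × 17 = 408 ≡ 1 (mod 37)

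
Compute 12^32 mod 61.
By repeated squaring mod 61: 12^{1}≡12, 12^{2}≡22, 12^{4}≡57, 12^{8}≡16, 12^{16}≡12, 12^{32}≡22. So 12^{32} ≡ 22 mod 61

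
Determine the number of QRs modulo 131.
Exactly half the non-zero residues mod a prime are QRs: (131-1)/2 = 65.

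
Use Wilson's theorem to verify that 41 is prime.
(40)! mod 41 = 40. Since this equals -1 mod 41, Wilson confirms 41 is prime.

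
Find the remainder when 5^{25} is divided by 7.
By Fermat: 5^{6} ≡ 1 mod 7. 25 = 4×6 + 1. So 5^{25} ≡ 5^{1} ≡ 5 mod 7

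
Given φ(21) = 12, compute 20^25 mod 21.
By Euler: 20^{12} ≡ 1 (mod 21) since gcd(20, 21) = 1. 25 = 2×12 + 1. So 20^{25} ≡ 20^{1} ≡ 20 (mod 21)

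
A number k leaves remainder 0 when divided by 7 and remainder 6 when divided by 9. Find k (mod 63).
M = 7 × 9 = 63. M₁ = 9, y₁ ≡ 4 (mod 7). M₂ = 7, y₂ ≡ 4 (mod 9). k = 0×9×4 + 6×7×4 ≡ 42 (mod 63)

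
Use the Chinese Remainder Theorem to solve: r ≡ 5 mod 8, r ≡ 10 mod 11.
M = 8 × 11 = 88. M₁ = 11, y₁ ≡ 3 mod 8. M₂ = 8, y₂ ≡ 7 mod 11. r = 5×11×3 + 10×8×7 ≡ 21 mod 88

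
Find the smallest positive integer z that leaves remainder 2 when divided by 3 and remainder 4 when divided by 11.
M = 3 × 11 = 33. M₁ = 11, y₁ ≡ 2 (mod 3). M₂ = 3, y₂ ≡ 4 (mod 11). z = 2×11×2 + 4×3×4 ≡ 26 (mod 33)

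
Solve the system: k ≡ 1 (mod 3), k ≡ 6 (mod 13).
M = 3 × 13 = 39. M₁ = 13, y₁ ≡ 1 (mod 3). M₂ = 3, y₂ ≡ 9 (mod 13). k = 1×13×1 + 6×3×9 ≡ 19 (mod 39)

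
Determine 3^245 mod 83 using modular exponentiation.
Using Fermat: 3^{82} ≡ 1 (mod 83). 245 ≡ 81 (mod 82). So 3^{245} ≡ 3^{81} ≡ 28 (mod 83)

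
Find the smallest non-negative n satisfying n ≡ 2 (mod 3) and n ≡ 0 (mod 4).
M = 3 × 4 = 12. M₁ = 4, y₁ ≡ 1 (mod 3). M₂ = 3, y₂ ≡ 3 (mod 4). n = 2×4×1 + 0×3×3 ≡ 8 (mod 12)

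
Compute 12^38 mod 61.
By repeated squaring mod 61: 12^{1}≡12, 12^{2}≡22, 12^{4}≡57, 12^{8}≡16, 12^{16}≡12, 12^{32}≡22. Then 12^{38} = 12^{32+4+2} ≡ 22 × 57 × 22 ≡ 16 mod 61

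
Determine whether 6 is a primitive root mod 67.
6^{33} ≡ 1 mod 67 and 33 < 66, so ord_67(6) = 33 ≠ 66 and 6 is not a primitive root.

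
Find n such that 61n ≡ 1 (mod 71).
Since 71 is prime, by Fermat 61^(-1) ≡ 61^{69} ≡ 7 (mod 71). Verify: 61 × 7 = 427 ≡ 1 (mod 71)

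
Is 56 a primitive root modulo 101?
56^{25} ≡ 1 mod 101 and 25 < 100, so ord_101(56) = 25 ≠ 100 and 56 is not a primitive root.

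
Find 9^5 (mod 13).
By repeated squaring (mod 13): 9^{1}≡9, 9^{2}≡3, 9^{4}≡9. Then 9^{5} = 9^{4+1} ≡ 9 × 9 ≡ 3 (mod 13)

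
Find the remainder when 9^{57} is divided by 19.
By Fermat: 9^{18} ≡ 1 (mod 19). 57 = 3×18 + 3. So 9^{57} ≡ 9^{3} ≡ 7 (mod 19)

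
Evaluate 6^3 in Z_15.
6^{3} = 216 ≡ 6 mod 15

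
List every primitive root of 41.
There are φ(40) = 16 primitive roots mod 41: {6, 7, 11, 12, 13, 15, 17, 19, 22, 24, 26, 28, 29, 30, 34, 35}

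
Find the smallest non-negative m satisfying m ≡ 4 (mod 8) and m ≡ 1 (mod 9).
M = 8 × 9 = 72. M₁ = 9, y₁ ≡ 1 (mod 8). M₂ = 8, y₂ ≡ 8 (mod 9). m = 4×9×1 + 1×8×8 ≡ 28 (mod 72)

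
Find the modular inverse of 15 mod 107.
Since 107 is prime, by Fermat 15^(-1) ≡ 15^{105} ≡ 50 (mod 107). Verify: 15 × 50 = 750 ≡ 1 (mod 107)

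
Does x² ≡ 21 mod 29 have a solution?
By Euler's criterion: 21^{14} ≡ 28 mod 29. Since this equals -1 (≡ 28), 21 is not a QR.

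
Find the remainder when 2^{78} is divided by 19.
By Fermat: 2^{18} ≡ 1 (mod 19). 78 = 4×18 + 6. So 2^{78} ≡ 2^{6} ≡ 7 (mod 19)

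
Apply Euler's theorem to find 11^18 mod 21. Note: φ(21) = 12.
By Euler: 11^{12} ≡ 1 mod 21 since gcd(11, 21) = 1. 18 = 1×12 + 6. So 11^{18} ≡ 11^{6} ≡ 1 mod 21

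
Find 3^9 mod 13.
By repeated squaring mod 13: 3^{1}≡3, 3^{2}≡9, 3^{4}≡3, 3^{8}≡9. Then 3^{9} = 3^{8+1} ≡ 9 × 3 ≡ 1 mod 13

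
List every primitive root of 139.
There are φ(138) = 44 primitive roots mod 139: {2, 3, 12, 15, 17, 18, 19, 21, 22, 26, 32, 40, 50, 53, 56, 58, 61, 68, 70, 72, 73, 85, 88, 90, 92, 93, 98, 101, 102, 104, 108, 109, 110, 111, 114, 115, 119, 123, 126, 128, 130, 132, 134, 135}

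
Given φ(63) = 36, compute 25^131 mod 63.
By Euler: 25^{36} ≡ 1 (mod 63) since gcd(25, 63) = 1. 131 = 3×36 + 23. So 25^{131} ≡ 25^{23} ≡ 58 (mod 63)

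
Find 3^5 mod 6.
By repeated squaring mod 6: 3^{1}≡3, 3^{2}≡3, 3^{4}≡3. Then 3^{5} = 3^{4+1} ≡ 3 × 3 ≡ 3 mod 6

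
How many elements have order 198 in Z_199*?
A prime p has φ(p-1) primitive roots; here φ(198) = 60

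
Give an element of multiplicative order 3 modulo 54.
19 has order 3 mod 54 since 19^{3} ≡ 1 mod 54 and no smaller power works.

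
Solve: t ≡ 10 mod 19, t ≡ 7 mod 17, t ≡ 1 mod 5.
M = 19 × 17 × 5 = 1615. M₁ = 85, y₁ ≡ 17 mod 19. M₂ = 95, y₂ ≡ 12 mod 17. M₃ = 323, y₃ ≡ 2 mod 5. t = 10×85×17 + 7×95×12 + 1×323×2 ≡ 466 mod 1615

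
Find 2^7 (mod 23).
By repeated squaring (mod 23): 2^{1}≡2, 2^{2}≡4, 2^{4}≡16. Then 2^{7} = 2^{4+2+1} ≡ 16 × 4 × 2 ≡ 13 (mod 23)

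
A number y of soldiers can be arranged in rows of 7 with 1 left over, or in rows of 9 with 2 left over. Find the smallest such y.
M = 7 × 9 = 63. M₁ = 9, y₁ ≡ 4 mod 7. M₂ = 7, y₂ ≡ 4 mod 9. y = 1×9×4 + 2×7×4 ≡ 29 mod 63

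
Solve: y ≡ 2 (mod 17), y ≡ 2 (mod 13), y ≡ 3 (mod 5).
M = 17 × 13 × 5 = 1105. M₁ = 65, y₁ ≡ 11 (mod 17). M₂ = 85, y₂ ≡ 2 (mod 13). M₃ = 221, y₃ ≡ 1 (mod 5). y = 2×65×11 + 2×85×2 + 3×221×1 ≡ 223 (mod 1105)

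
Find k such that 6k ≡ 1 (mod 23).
Since 23 is prime, by Fermat 6^(-1) ≡ 6^{21} ≡ 4 (mod 23). Verify: 6 × 4 = 24 ≡ 1 (mod 23)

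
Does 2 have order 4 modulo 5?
ord_5(2) divides 4. For each prime q|4: 2^{2}≡4, none ≡ 1. So 2 has order 4 and is a primitive root mod 5.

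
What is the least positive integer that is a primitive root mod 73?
g = 5. Powers: [5, 25, 52, 41, 59, 3, 15, 2, 10, 50, ...] generates all 72 non-zero residues.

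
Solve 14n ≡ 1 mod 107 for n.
Since 107 is prime, by Fermat 14^(-1) ≡ 14^{105} ≡ 23 mod 107. Verify: 14 × 23 = 322 ≡ 1 mod 107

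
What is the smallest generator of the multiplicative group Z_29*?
g = 2. Powers: [2, 4, 8, 16, 3, 6, 12, 24, 19, ...] generates all 28 non-zero residues.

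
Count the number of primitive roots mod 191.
There are φ(191-1) = φ(190) = 72 primitive roots modulo 191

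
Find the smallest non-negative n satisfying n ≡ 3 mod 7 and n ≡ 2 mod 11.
M = 7 × 11 = 77. M₁ = 11, y₁ ≡ 2 mod 7. M₂ = 7, y₂ ≡ 8 mod 11. n = 3×11×2 + 2×7×8 ≡ 24 mod 77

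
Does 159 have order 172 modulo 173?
159^{86} ≡ 1 mod 173 and 86 < 172, so ord_173(159) = 86 ≠ 172 and 159 is not a primitive root.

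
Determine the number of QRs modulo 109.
For prime 109, there are (p-1)/2 = (109-1)/2 = 54 quadratic residues (excluding 0).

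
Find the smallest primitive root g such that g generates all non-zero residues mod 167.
g = 5. Powers: [5, 25, 125, 124, 119, 94, ...] generates all 166 non-zero residues.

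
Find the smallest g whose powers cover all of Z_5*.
g = 2. Powers: [2, 4, 3, 1] generates all 4 non-zero residues.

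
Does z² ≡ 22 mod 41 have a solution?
By Euler's criterion: 22^{20} ≡ 40 mod 41. Since this equals -1 (≡ 40), 22 is not a QR.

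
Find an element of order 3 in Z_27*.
10 has order 3 mod 27 since 10^{3} ≡ 1 (mod 27) and no smaller power works.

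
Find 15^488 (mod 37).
Using Fermat: 15^{36} ≡ 1 (mod 37). 488 ≡ 20 (mod 36). So 15^{488} ≡ 15^{20} ≡ 34 (mod 37)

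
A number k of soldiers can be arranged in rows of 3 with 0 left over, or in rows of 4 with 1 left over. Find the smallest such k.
M = 3 × 4 = 12. M₁ = 4, y₁ ≡ 1 (mod 3). M₂ = 3, y₂ ≡ 3 (mod 4). k = 0×4×1 + 1×3×3 ≡ 9 (mod 12)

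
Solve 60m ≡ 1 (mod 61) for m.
Since 61 is prime, by Fermat 60^(-1) ≡ 60^{59} ≡ 60 (mod 61). Verify: 60 × 60 = 3600 ≡ 1 (mod 61)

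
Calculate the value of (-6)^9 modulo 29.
By repeated squaring mod 29: (-6)^{1}≡23, (-6)^{2}≡7, (-6)^{4}≡20, (-6)^{8}≡23. Then (-6)^{9} = (-6)^{8+1} ≡ 23 × 23 ≡ 7 mod 29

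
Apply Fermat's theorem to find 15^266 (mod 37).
By Fermat: 15^{36} ≡ 1 (mod 37). 266 ≡ 14 (mod 36). So 15^{266} ≡ 15^{14} ≡ 4 (mod 37)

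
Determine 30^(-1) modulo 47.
Since 47 is prime, by Fermat 30^(-1) ≡ 30^{45} ≡ 11 (mod 47). Verify: 30 × 11 = 330 ≡ 1 (mod 47)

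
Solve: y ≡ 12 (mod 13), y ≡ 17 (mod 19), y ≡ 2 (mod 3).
M = 13 × 19 × 3 = 741. M₁ = 57, y₁ ≡ 8 (mod 13). M₂ = 39, y₂ ≡ 1 (mod 19). M₃ = 247, y₃ ≡ 1 (mod 3). y = 12×57×8 + 17×39×1 + 2×247×1 ≡ 701 (mod 741)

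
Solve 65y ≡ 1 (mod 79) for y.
Since 79 is prime, by Fermat 65^(-1) ≡ 65^{77} ≡ 62 (mod 79). Verify: 65 × 62 = 4030 ≡ 1 (mod 79)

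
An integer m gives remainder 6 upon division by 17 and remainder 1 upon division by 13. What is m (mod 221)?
M = 17 × 13 = 221. M₁ = 13, y₁ ≡ 4 (mod 17). M₂ = 17, y₂ ≡ 10 (mod 13). m = 6×13×4 + 1×17×10 ≡ 40 (mod 221)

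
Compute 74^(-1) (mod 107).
Since 107 is prime, by Fermat 74^(-1) ≡ 74^{105} ≡ 94 (mod 107). Verify: 74 × 94 = 6956 ≡ 1 (mod 107)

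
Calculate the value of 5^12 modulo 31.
By repeated squaring (mod 31): 5^{1}≡5, 5^{2}≡25, 5^{4}≡5, 5^{8}≡25. Then 5^{12} = 5^{8+4} ≡ 25 × 5 ≡ 1 (mod 31)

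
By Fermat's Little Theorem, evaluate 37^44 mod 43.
By Fermat: 37^{42} ≡ 1 (mod 43). So 37^{44} = 37^{42} · 37^{2} ≡ 37^{2} ≡ 36 (mod 43)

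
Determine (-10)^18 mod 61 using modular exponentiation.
By repeated squaring (mod 61): (-10)^{1}≡51, (-10)^{2}≡39, (-10)^{4}≡57, (-10)^{8}≡16, (-10)^{16}≡12. Then (-10)^{18} = (-10)^{16+2} ≡ 12 × 39 ≡ 41 (mod 61)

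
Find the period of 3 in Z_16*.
Powers of 3 mod 16: 3^1≡3, 3^2≡9, 3^3≡11, 3^4≡1. Order = 4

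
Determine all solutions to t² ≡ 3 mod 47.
The square roots of 3 mod 47 are 12 and 35. Verify: 12² = 144 ≡ 3 mod 47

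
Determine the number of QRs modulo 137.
For prime 137, there are (p-1)/2 = (137-1)/2 = 68 quadratic residues (excluding 0).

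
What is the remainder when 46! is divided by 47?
By Wilson's theorem, (46)! ≡ -1 ≡ 46 mod 47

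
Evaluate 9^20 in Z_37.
By repeated squaring mod 37: 9^{1}≡9, 9^{2}≡7, 9^{4}≡12, 9^{8}≡33, 9^{16}≡16. Then 9^{20} = 9^{16+4} ≡ 16 × 12 ≡ 7 mod 37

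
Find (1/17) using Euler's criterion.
(1/17) = 1^{8} mod 17 = 1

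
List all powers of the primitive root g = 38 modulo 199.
38^1, 38^2, ..., 38^{198} mod 199: [38, 51, 147, 14, 134, 117, 68, 196, 85, 46, 156, 157, 195, 47, 194, 9, 143, 61, 129, 126, 12, 58, 15, 172, 168, 16, 11, 20, 163, 25, 154, 81, 93, 151, 166, 139, 108, 124, 135, 155, 119, 144, 99, 180, 74, 26, 192, 132, 41, 165, 101, 57, 176, 121, 21, 2, 76, 102, 95, 28, 69, 35, 136, 193, 170, 92, 113, 115, 191, 94, 189, 18, 87, 122, 59, 53, 24, 116, 30, 145, 137, 32, 22, 40, 127, 50, 109, 162, 186, 103, 133, 79, 17, 49, 71, 111, 39, 89, 198, 161, 148, 52, 185, 65, 82, 131, 3, 114, 153, 43, 42, 4, 152, 5, 190, 56, 138, 70, 73, 187, 141, 184, 27, 31, 183, 188, 179, 36, 174, 45, 118, 106, 48, 33, 60, 91, 75, 64, 44, 80, 55, 100, 19, 125, 173, 7, 67, 158, 34, 98, 142, 23, 78, 178, 197, 123, 97, 104, 171, 130, 164, 63, 6, 29, 107, 86, 84, 8, 105, 10, 181, 112, 77, 140, 146, 175, 83, 169, 54, 62, 167, 177, 159, 72, 149, 90, 37, 13, 96, 66, 120, 182, 150, 128, 88, 160, 110, 1]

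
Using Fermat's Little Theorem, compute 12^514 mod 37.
By Fermat: 12^{36} ≡ 1 (mod 37). 514 ≡ 10 (mod 36). So 12^{514} ≡ 12^{10} ≡ 12 (mod 37)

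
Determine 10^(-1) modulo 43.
Since 43 is prime, by Fermat 10^(-1) ≡ 10^{41} ≡ 13 mod 43. Verify: 10 × 13 = 130 ≡ 1 mod 43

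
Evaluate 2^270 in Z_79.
Using Fermat: 2^{78} ≡ 1 (mod 79). 270 ≡ 36 (mod 78). So 2^{270} ≡ 2^{36} ≡ 10 (mod 79)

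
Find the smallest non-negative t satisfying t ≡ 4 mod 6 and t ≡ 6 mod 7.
M = 6 × 7 = 42. M₁ = 7, y₁ ≡ 1 mod 6. M₂ = 6, y₂ ≡ 6 mod 7. t = 4×7×1 + 6×6×6 ≡ 34 mod 42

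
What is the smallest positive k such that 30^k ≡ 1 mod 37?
Powers of 30 mod 37: 30^1≡30, 30^2≡12, 30^3≡27, 30^4≡33, 30^5≡28, 30^6≡26, 30^7≡3, 30^8≡16, 30^9≡36, 30^10≡7, 30^11≡25, 30^12≡10, 30^13≡4, 30^14≡9, 30^15≡11, 30^16≡34, 30^17≡21, 30^18≡1. Order = 18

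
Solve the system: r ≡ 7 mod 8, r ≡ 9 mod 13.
M = 8 × 13 = 104. M₁ = 13, y₁ ≡ 5 mod 8. M₂ = 8, y₂ ≡ 5 mod 13. r = 7×13×5 + 9×8×5 ≡ 87 mod 104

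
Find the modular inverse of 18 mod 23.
Since 23 is prime, by Fermat 18^(-1) ≡ 18^{21} ≡ 9 mod 23. Verify: 18 × 9 = 162 ≡ 1 mod 23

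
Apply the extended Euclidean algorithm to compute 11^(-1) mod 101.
Extended GCD: 11(46) + 101(-5) = 1. So 11^(-1) ≡ 46 mod 101. Verify: 11 × 46 = 506 ≡ 1 mod 101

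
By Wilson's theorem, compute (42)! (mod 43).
By Wilson's theorem, (42)! ≡ -1 ≡ 42 (mod 43)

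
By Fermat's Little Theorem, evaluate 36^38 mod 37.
By Fermat: 36^{36} ≡ 1 (mod 37). So 36^{38} = 36^{36} · 36^{2} ≡ 36^{2} ≡ 1 (mod 37)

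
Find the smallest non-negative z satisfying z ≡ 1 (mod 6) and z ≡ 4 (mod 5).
M = 6 × 5 = 30. M₁ = 5, y₁ ≡ 5 (mod 6). M₂ = 6, y₂ ≡ 1 (mod 5). z = 1×5×5 + 4×6×1 ≡ 19 (mod 30)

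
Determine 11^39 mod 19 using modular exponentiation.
Using Fermat: 11^{18} ≡ 1 mod 19. 39 ≡ 3 mod 18. So 11^{39} ≡ 11^{3} ≡ 1 mod 19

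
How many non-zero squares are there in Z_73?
The squaring map on Z_73* is 2-to-1, so there are (72)/2 = 36 QRs.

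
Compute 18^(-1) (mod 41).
Since 41 is prime, by Fermat 18^(-1) ≡ 18^{39} ≡ 16 (mod 41). Verify: 18 × 16 = 288 ≡ 1 (mod 41)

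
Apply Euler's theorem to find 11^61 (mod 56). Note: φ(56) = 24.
By Euler: 11^{24} ≡ 1 (mod 56) since gcd(11, 56) = 1. 61 = 2×24 + 13. So 11^{61} ≡ 11^{13} ≡ 11 (mod 56)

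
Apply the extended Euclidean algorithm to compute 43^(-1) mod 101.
Extended GCD: 43(47) + 101(-20) = 1. So 43^(-1) ≡ 47 (mod 101). Verify: 43 × 47 = 2021 ≡ 1 (mod 101)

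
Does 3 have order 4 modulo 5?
ord_5(3) divides 4. For each prime q|4: 3^{2}≡4, none ≡ 1. So 3 has order 4 and is a primitive root mod 5.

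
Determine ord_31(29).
Powers of 29 mod 31: 29^1≡29, 29^2≡4, 29^3≡23, 29^4≡16, 29^5≡30, 29^6≡2, 29^7≡27, 29^8≡8, 29^9≡15, 29^10≡1. Order = 10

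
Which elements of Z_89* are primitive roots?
There are φ(88) = 40 primitive roots mod 89: {3, 6, 7, 13, 14, 15, 19, 23, 24, 26, 27, 28, 29, 30, 31, 33, 35, 38, 41, 43, 46, 48, 51, 54, 56, 58, 59, 60, 61, 62, 63, 65, 66, 70, 74, 75, 76, 82, 83, 86}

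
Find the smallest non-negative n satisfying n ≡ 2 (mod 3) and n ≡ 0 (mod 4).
M = 3 × 4 = 12. M₁ = 4, y₁ ≡ 1 (mod 3). M₂ = 3, y₂ ≡ 3 (mod 4). n = 2×4×1 + 0×3×3 ≡ 8 (mod 12)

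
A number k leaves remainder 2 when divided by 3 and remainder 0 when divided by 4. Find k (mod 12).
M = 3 × 4 = 12. M₁ = 4, y₁ ≡ 1 (mod 3). M₂ = 3, y₂ ≡ 3 (mod 4). k = 2×4×1 + 0×3×3 ≡ 8 (mod 12)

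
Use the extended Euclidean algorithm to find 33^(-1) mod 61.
Extended GCD: 33(-24) + 61(13) = 1. So 33^(-1) ≡ -24 ≡ 37 (mod 61). Verify: 33 × 37 = 1221 ≡ 1 (mod 61)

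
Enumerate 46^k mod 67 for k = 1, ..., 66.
46^1, 46^2, ..., 46^{66} mod 67: [46, 39, 52, 47, 18, 24, 32, 65, 42, 56, 30, 40, 31, 19, 3, 4, 50, 22, 7, 54, 5, 29, 61, 59, 34, 23, 53, 26, 57, 9, 12, 16, 66, 21, 28, 15, 20, 49, 43, 35, 2, 25, 11, 37, 27, 36, 48, 64, 63, 17, 45, 60, 13, 62, 38, 6, 8, 33, 44, 14, 41, 10, 58, 55, 51, 1]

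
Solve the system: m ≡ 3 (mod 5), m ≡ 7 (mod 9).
M = 5 × 9 = 45. M₁ = 9, y₁ ≡ 4 (mod 5). M₂ = 5, y₂ ≡ 2 (mod 9). m = 3×9×4 + 7×5×2 ≡ 43 (mod 45)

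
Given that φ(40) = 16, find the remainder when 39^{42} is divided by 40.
By Euler: 39^{16} ≡ 1 mod 40 since gcd(39, 40) = 1. 42 = 2×16 + 10. So 39^{42} ≡ 39^{10} ≡ 1 mod 40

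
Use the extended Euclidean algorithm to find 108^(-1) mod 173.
Extended GCD: 108(-8) + 173(5) = 1. So 108^(-1) ≡ -8 ≡ 165 (mod 173). Verify: 108 × 165 = 17820 ≡ 1 (mod 173)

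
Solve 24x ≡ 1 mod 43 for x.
Since 43 is prime, by Fermat 24^(-1) ≡ 24^{41} ≡ 9 mod 43. Verify: 24 × 9 = 216 ≡ 1 mod 43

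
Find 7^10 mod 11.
Using Fermat: 7^{10} ≡ 1 mod 11. 10 ≡ 0 mod 10. So 7^{10} ≡ 7^{0} ≡ 1 mod 11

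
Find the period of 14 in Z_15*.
Powers of 14 mod 15: 14^1≡14, 14^2≡1. So the order of 14 is 2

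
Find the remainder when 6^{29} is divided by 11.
By Fermat: 6^{10} ≡ 1 mod 11. 29 = 2×10 + 9. So 6^{29} ≡ 6^{9} ≡ 2 mod 11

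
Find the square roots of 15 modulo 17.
The square roots of 15 mod 17 are 7 and 10. Verify: 7² = 49 ≡ 15 (mod 17)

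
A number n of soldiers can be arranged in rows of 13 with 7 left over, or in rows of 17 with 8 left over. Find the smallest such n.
M = 13 × 17 = 221. M₁ = 17, y₁ ≡ 10 (mod 13). M₂ = 13, y₂ ≡ 4 (mod 17). n = 7×17×10 + 8×13×4 ≡ 59 (mod 221)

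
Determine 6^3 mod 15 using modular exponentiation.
6^{3} = 216 ≡ 6 (mod 15)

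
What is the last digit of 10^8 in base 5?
By repeated squaring mod 5: 10^{1}≡0, 10^{2}≡0, 10^{4}≡0, 10^{8}≡0. So 10^{8} ≡ 0 mod 5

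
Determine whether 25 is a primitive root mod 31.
25^{3} ≡ 1 (mod 31) and 3 < 30, so ord_31(25) = 3 ≠ 30 and 25 is not a primitive root.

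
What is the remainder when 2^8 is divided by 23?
By repeated squaring (mod 23): 2^{1}≡2, 2^{2}≡4, 2^{4}≡16, 2^{8}≡3. So 2^{8} ≡ 3 (mod 23)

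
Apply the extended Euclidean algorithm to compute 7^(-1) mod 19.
Extended GCD: 7(-8) + 19(3) = 1. So 7^(-1) ≡ -8 ≡ 11 mod 19. Verify: 7 × 11 = 77 ≡ 1 mod 19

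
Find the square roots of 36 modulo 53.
The square roots of 36 mod 53 are 47 and 6. Verify: 47² = 2209 ≡ 36 (mod 53)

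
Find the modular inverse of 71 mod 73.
Since 73 is prime, by Fermat 71^(-1) ≡ 71^{71} ≡ 36 mod 73. Verify: 71 × 36 = 2556 ≡ 1 mod 73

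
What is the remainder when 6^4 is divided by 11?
6^{4} = 1296 ≡ 9 mod 11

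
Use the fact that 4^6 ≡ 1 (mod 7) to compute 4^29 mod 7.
By Fermat: 4^{6} ≡ 1 (mod 7). 29 = 4×6 + 5. So 4^{29} ≡ 4^{5} ≡ 2 (mod 7)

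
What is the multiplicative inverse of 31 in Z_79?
Since 79 is prime, by Fermat 31^(-1) ≡ 31^{77} ≡ 51 (mod 79). Verify: 31 × 51 = 1581 ≡ 1 (mod 79)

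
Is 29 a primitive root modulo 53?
29^{26} ≡ 1 mod 53 and 26 < 52, so ord_53(29) = 26 ≠ 52 and 29 is not a primitive root.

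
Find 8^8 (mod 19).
By repeated squaring (mod 19): 8^{1}≡8, 8^{2}≡7, 8^{4}≡11, 8^{8}≡7. So 8^{8} ≡ 7 (mod 19)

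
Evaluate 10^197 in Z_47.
Using Fermat: 10^{46} ≡ 1 (mod 47). 197 ≡ 13 (mod 46). So 10^{197} ≡ 10^{13} ≡ 38 (mod 47)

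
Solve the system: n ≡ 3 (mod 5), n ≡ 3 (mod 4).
M = 5 × 4 = 20. M₁ = 4, y₁ ≡ 4 (mod 5). M₂ = 5, y₂ ≡ 1 (mod 4). n = 3×4×4 + 3×5×1 ≡ 3 (mod 20)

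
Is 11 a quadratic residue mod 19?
By Euler's criterion: 11^{9} ≡ 1 mod 19. Since this equals 1, 11 is a QR.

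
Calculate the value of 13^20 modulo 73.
By repeated squaring mod 73: 13^{1}≡13, 13^{2}≡23, 13^{4}≡18, 13^{8}≡32, 13^{16}≡2. Then 13^{20} = 13^{16+4} ≡ 2 × 18 ≡ 36 mod 73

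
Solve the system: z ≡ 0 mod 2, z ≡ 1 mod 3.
M = 2 × 3 = 6. M₁ = 3, y₁ ≡ 1 mod 2. M₂ = 2, y₂ ≡ 2 mod 3. z = 0×3×1 + 1×2×2 ≡ 4 mod 6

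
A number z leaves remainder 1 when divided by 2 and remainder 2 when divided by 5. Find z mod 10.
M = 2 × 5 = 10. M₁ = 5, y₁ ≡ 1 mod 2. M₂ = 2, y₂ ≡ 3 mod 5. z = 1×5×1 + 2×2×3 ≡ 7 mod 10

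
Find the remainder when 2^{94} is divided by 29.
By Fermat: 2^{28} ≡ 1 mod 29. 94 = 3×28 + 10. So 2^{94} ≡ 2^{10} ≡ 9 mod 29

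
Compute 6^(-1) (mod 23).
Since 23 is prime, by Fermat 6^(-1) ≡ 6^{21} ≡ 4 (mod 23). Verify: 6 × 4 = 24 ≡ 1 (mod 23)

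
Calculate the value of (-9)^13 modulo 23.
By repeated squaring (mod 23): (-9)^{1}≡14, (-9)^{2}≡12, (-9)^{4}≡6, (-9)^{8}≡13. Then (-9)^{13} = (-9)^{8+4+1} ≡ 13 × 6 × 14 ≡ 11 (mod 23)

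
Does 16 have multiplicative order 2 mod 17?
Powers of 16 mod 17: 16^1≡16, 16^2≡1. First k with 16^k≡1 is k=2. Yes, ord_17(16) = 2.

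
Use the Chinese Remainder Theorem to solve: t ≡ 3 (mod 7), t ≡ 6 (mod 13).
M = 7 × 13 = 91. M₁ = 13, y₁ ≡ 6 (mod 7). M₂ = 7, y₂ ≡ 2 (mod 13). t = 3×13×6 + 6×7×2 ≡ 45 (mod 91)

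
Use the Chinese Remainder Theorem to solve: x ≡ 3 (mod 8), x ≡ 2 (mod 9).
M = 8 × 9 = 72. M₁ = 9, y₁ ≡ 1 (mod 8). M₂ = 8, y₂ ≡ 8 (mod 9). x = 3×9×1 + 2×8×8 ≡ 11 (mod 72)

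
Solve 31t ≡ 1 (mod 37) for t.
Since 37 is prime, by Fermat 31^(-1) ≡ 31^{35} ≡ 6 (mod 37). Verify: 31 × 6 = 186 ≡ 1 (mod 37)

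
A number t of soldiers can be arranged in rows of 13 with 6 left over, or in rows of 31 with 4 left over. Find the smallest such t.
M = 13 × 31 = 403. M₁ = 31, y₁ ≡ 8 mod 13. M₂ = 13, y₂ ≡ 12 mod 31. t = 6×31×8 + 4×13×12 ≡ 97 mod 403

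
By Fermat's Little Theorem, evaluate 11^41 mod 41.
By Fermat: 11^{40} ≡ 1 mod 41. So 11^{41} = 11^{40} · 11^{1} ≡ 11^{1} ≡ 11 mod 41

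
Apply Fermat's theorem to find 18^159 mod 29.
By Fermat: 18^{28} ≡ 1 mod 29. 159 = 5×28 + 19. So 18^{159} ≡ 18^{19} ≡ 14 mod 29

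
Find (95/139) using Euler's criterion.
(95/139) = 95^{69} mod 139 = -1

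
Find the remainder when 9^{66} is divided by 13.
By Fermat: 9^{12} ≡ 1 (mod 13). 66 = 5×12 + 6. So 9^{66} ≡ 9^{6} ≡ 1 (mod 13)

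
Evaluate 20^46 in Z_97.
By repeated squaring mod 97: 20^{1}≡20, 20^{2}≡12, 20^{4}≡47, 20^{8}≡75, 20^{16}≡96, 20^{32}≡1. Then 20^{46} = 20^{32+8+4+2} ≡ 1 × 75 × 47 × 12 ≡ 8 mod 97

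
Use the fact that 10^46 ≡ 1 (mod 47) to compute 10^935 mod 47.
By Fermat: 10^{46} ≡ 1 (mod 47). 935 ≡ 15 (mod 46). So 10^{935} ≡ 10^{15} ≡ 40 (mod 47)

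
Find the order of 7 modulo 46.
Powers of 7 mod 46: 7^1≡7, 7^2≡3, 7^3≡21, 7^4≡9, 7^5≡17, 7^6≡27, 7^7≡5, 7^8≡35, 7^9≡15, 7^10≡13, 7^11≡45, 7^12≡39, 7^13≡43, 7^14≡25, 7^15≡37, 7^16≡29, 7^17≡19, 7^18≡41, 7^19≡11, 7^20≡31, 7^21≡33, 7^22≡1. ord_46(7) = 22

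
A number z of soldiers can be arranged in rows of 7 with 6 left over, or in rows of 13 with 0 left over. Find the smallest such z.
M = 7 × 13 = 91. M₁ = 13, y₁ ≡ 6 mod 7. M₂ = 7, y₂ ≡ 2 mod 13. z = 6×13×6 + 0×7×2 ≡ 13 mod 91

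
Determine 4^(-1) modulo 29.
Since 29 is prime, by Fermat 4^(-1) ≡ 4^{27} ≡ 22 (mod 29). Verify: 4 × 22 = 88 ≡ 1 (mod 29)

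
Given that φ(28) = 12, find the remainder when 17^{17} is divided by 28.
By Euler: 17^{12} ≡ 1 (mod 28) since gcd(17, 28) = 1. 17 = 1×12 + 5. So 17^{17} ≡ 17^{5} ≡ 5 (mod 28)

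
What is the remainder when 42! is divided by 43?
By Wilson's theorem, (42)! ≡ -1 ≡ 42 mod 43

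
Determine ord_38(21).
Powers of 21 mod 38: 21^1≡21, 21^2≡23, 21^3≡27, 21^4≡35, 21^5≡13, 21^6≡7, 21^7≡33, 21^8≡9, 21^9≡37, 21^10≡17, 21^11≡15, 21^12≡11, 21^13≡3, 21^14≡25, 21^15≡31, 21^16≡5, 21^17≡29, 21^18≡1. So the order of 21 is 18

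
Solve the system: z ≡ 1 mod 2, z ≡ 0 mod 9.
M = 2 × 9 = 18. M₁ = 9, y₁ ≡ 1 mod 2. M₂ = 2, y₂ ≡ 5 mod 9. z = 1×9×1 + 0×2×5 ≡ 9 mod 18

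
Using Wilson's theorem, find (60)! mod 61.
By Wilson's theorem, (60)! ≡ -1 ≡ 60 mod 61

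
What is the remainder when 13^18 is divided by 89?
By repeated squaring (mod 89): 13^{1}≡13, 13^{2}≡80, 13^{4}≡81, 13^{8}≡64, 13^{16}≡2. Then 13^{18} = 13^{16+2} ≡ 2 × 80 ≡ 71 (mod 89)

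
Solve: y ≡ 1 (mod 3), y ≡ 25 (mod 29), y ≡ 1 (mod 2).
M = 3 × 29 × 2 = 174. M₁ = 58, y₁ ≡ 1 (mod 3). M₂ = 6, y₂ ≡ 5 (mod 29). M₃ = 87, y₃ ≡ 1 (mod 2). y = 1×58×1 + 25×6×5 + 1×87×1 ≡ 25 (mod 174)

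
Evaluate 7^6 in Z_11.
By repeated squaring mod 11: 7^{1}≡7, 7^{2}≡5, 7^{4}≡3. Then 7^{6} = 7^{4+2} ≡ 3 × 5 ≡ 4 mod 11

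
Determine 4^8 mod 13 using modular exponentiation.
By repeated squaring (mod 13): 4^{1}≡4, 4^{2}≡3, 4^{4}≡9, 4^{8}≡3. So 4^{8} ≡ 3 (mod 13)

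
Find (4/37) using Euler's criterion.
(4/37) = 4^{18} mod 37 = 1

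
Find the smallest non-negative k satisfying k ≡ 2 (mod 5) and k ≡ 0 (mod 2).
M = 5 × 2 = 10. M₁ = 2, y₁ ≡ 3 (mod 5). M₂ = 5, y₂ ≡ 1 (mod 2). k = 2×2×3 + 0×5×1 ≡ 2 (mod 10)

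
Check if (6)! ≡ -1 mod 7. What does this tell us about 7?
(6)! mod 7 = 6. Since this equals -1 mod 7, Wilson confirms 7 is prime.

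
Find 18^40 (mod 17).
Using Fermat: 18^{16} ≡ 1 (mod 17). 40 ≡ 8 (mod 16). So 18^{40} ≡ 18^{8} ≡ 1 (mod 17)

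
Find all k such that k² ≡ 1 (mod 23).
The square roots of 1 mod 23 are 1 and 22. Verify: 1² = 1 ≡ 1 (mod 23)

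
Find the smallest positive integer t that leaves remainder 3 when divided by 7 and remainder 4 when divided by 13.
M = 7 × 13 = 91. M₁ = 13, y₁ ≡ 6 mod 7. M₂ = 7, y₂ ≡ 2 mod 13. t = 3×13×6 + 4×7×2 ≡ 17 mod 91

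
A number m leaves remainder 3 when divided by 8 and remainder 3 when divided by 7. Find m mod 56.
M = 8 × 7 = 56. M₁ = 7, y₁ ≡ 7 mod 8. M₂ = 8, y₂ ≡ 1 mod 7. m = 3×7×7 + 3×8×1 ≡ 3 mod 56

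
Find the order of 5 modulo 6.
Powers of 5 mod 6: 5^1≡5, 5^2≡1. ord_6(5) = 2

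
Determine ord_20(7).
Powers of 7 mod 20: 7^1≡7, 7^2≡9, 7^3≡3, 7^4≡1. So the order of 7 is 4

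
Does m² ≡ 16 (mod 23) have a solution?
By Euler's criterion: 16^{11} ≡ 1 (mod 23). Since this equals 1, 16 is a QR.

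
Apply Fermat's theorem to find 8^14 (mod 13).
By Fermat: 8^{12} ≡ 1 (mod 13). So 8^{14} = 8^{12} · 8^{2} ≡ 8^{2} ≡ 12 (mod 13)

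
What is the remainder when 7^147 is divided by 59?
Using Fermat: 7^{58} ≡ 1 mod 59. 147 ≡ 31 mod 58. So 7^{147} ≡ 7^{31} ≡ 49 mod 59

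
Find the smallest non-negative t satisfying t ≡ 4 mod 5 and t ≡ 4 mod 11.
M = 5 × 11 = 55. M₁ = 11, y₁ ≡ 1 mod 5. M₂ = 5, y₂ ≡ 9 mod 11. t = 4×11×1 + 4×5×9 ≡ 4 mod 55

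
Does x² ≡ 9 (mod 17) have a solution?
By Euler's criterion: 9^{8} ≡ 1 (mod 17). Since this equals 1, 9 is a QR.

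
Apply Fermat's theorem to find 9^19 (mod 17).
By Fermat: 9^{16} ≡ 1 (mod 17). So 9^{19} = 9^{16} · 9^{3} ≡ 9^{3} ≡ 15 (mod 17)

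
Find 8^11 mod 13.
By repeated squaring mod 13: 8^{1}≡8, 8^{2}≡12, 8^{4}≡1, 8^{8}≡1. Then 8^{11} = 8^{8+2+1} ≡ 1 × 12 × 8 ≡ 5 mod 13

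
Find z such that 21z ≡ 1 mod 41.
Since 41 is prime, by Fermat 21^(-1) ≡ 21^{39} ≡ 2 mod 41. Verify: 21 × 2 = 42 ≡ 1 mod 41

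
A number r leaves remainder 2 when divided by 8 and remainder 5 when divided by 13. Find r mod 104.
M = 8 × 13 = 104. M₁ = 13, y₁ ≡ 5 mod 8. M₂ = 8, y₂ ≡ 5 mod 13. r = 2×13×5 + 5×8×5 ≡ 18 mod 104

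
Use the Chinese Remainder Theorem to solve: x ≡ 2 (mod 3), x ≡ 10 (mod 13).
M = 3 × 13 = 39. M₁ = 13, y₁ ≡ 1 (mod 3). M₂ = 3, y₂ ≡ 9 (mod 13). x = 2×13×1 + 10×3×9 ≡ 23 (mod 39)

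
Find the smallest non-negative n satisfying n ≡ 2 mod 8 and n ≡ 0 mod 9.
M = 8 × 9 = 72. M₁ = 9, y₁ ≡ 1 mod 8. M₂ = 8, y₂ ≡ 8 mod 9. n = 2×9×1 + 0×8×8 ≡ 18 mod 72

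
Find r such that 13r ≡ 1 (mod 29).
Since 29 is prime, by Fermat 13^(-1) ≡ 13^{27} ≡ 9 (mod 29). Verify: 13 × 9 = 117 ≡ 1 (mod 29)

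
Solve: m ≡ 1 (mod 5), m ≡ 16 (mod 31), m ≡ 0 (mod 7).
M = 5 × 31 × 7 = 1085. M₁ = 217, y₁ ≡ 3 (mod 5). M₂ = 35, y₂ ≡ 8 (mod 31). M₃ = 155, y₃ ≡ 1 (mod 7). m = 1×217×3 + 16×35×8 + 0×155×1 ≡ 791 (mod 1085)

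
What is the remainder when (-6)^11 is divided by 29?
By repeated squaring mod 29: (-6)^{1}≡23, (-6)^{2}≡7, (-6)^{4}≡20, (-6)^{8}≡23. Then (-6)^{11} = (-6)^{8+2+1} ≡ 23 × 7 × 23 ≡ 20 mod 29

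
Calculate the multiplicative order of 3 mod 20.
Powers of 3 mod 20: 3^1≡3, 3^2≡9, 3^3≡7, 3^4≡1. So the order of 3 is 4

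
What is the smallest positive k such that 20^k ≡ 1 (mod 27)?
Powers of 20 mod 27: 20^1≡20, 20^2≡22, 20^3≡8, 20^4≡25, 20^5≡14, 20^6≡10, 20^7≡11, 20^8≡4, 20^9≡26, 20^10≡7, 20^11≡5, 20^12≡19, 20^13≡2, 20^14≡13, 20^15≡17, 20^16≡16, 20^17≡23, 20^18≡1. Order = 18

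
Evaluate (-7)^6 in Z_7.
By repeated squaring mod 7: (-7)^{1}≡0, (-7)^{2}≡0, (-7)^{4}≡0. Then (-7)^{6} = (-7)^{4+2} ≡ 0 × 0 ≡ 0 mod 7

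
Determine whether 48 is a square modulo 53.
By Euler's criterion: 48^{26} ≡ 52 (mod 53). Since this equals -1 (≡ 52), 48 is not a QR.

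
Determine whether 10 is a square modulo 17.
By Euler's criterion: 10^{8} ≡ 16 mod 17. Since this equals -1 (≡ 16), 10 is not a QR.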